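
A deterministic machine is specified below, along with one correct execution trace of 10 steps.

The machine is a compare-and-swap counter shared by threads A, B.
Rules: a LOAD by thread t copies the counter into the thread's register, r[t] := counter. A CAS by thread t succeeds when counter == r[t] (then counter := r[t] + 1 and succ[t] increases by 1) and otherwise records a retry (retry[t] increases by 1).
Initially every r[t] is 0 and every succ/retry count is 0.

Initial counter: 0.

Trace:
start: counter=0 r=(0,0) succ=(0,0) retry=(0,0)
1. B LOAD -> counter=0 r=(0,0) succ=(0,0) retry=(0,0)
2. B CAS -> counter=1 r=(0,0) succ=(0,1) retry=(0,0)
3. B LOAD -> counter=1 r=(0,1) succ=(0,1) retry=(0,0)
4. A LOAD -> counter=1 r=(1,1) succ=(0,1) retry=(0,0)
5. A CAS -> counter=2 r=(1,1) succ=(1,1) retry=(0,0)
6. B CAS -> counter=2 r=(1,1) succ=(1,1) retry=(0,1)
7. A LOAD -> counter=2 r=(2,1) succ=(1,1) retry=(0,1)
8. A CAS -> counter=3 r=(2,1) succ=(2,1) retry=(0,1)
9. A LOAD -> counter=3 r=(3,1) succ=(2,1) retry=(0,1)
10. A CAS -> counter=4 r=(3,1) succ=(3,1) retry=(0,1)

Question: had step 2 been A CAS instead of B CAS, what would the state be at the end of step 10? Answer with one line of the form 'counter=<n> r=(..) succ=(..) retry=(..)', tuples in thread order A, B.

counter=4 r=(3,1) succ=(4,0) retry=(0,1)

(re-executing from step 2 with the substitution; state before step 2: counter=0 r=(0,0) succ=(0,0) retry=(0,0))
2. A CAS -> counter=1 r=(0,0) succ=(1,0) retry=(0,0)
3. B LOAD -> counter=1 r=(0,1) succ=(1,0) retry=(0,0)
4. A LOAD -> counter=1 r=(1,1) succ=(1,0) retry=(0,0)
5. A CAS -> counter=2 r=(1,1) succ=(2,0) retry=(0,0)
6. B CAS -> counter=2 r=(1,1) succ=(2,0) retry=(0,1)
7. A LOAD -> counter=2 r=(2,1) succ=(2,0) retry=(0,1)
8. A CAS -> counter=3 r=(2,1) succ=(3,0) retry=(0,1)
9. A LOAD -> counter=3 r=(3,1) succ=(3,0) retry=(0,1)
10. A CAS -> counter=4 r=(3,1) succ=(4,0) retry=(0,1)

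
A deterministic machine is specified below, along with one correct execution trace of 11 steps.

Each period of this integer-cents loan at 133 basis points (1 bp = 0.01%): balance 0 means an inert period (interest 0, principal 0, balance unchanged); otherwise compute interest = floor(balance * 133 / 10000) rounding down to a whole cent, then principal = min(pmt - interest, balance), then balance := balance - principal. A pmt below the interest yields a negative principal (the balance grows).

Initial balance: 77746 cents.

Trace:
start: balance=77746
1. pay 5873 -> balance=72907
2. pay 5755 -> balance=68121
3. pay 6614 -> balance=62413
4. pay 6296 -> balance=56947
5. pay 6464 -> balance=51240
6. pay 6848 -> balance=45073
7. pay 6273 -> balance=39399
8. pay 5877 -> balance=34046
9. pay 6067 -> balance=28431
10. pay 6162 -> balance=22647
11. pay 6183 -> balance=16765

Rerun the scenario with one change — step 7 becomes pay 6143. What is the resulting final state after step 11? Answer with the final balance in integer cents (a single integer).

16900

(re-executing from step 7 with the substitution; state before step 7: balance=45073)
7. pay 6143 -> balance=39529
8. pay 5877 -> balance=34177
9. pay 6067 -> balance=28564
10. pay 6162 -> balance=22781
11. pay 6183 -> balance=16900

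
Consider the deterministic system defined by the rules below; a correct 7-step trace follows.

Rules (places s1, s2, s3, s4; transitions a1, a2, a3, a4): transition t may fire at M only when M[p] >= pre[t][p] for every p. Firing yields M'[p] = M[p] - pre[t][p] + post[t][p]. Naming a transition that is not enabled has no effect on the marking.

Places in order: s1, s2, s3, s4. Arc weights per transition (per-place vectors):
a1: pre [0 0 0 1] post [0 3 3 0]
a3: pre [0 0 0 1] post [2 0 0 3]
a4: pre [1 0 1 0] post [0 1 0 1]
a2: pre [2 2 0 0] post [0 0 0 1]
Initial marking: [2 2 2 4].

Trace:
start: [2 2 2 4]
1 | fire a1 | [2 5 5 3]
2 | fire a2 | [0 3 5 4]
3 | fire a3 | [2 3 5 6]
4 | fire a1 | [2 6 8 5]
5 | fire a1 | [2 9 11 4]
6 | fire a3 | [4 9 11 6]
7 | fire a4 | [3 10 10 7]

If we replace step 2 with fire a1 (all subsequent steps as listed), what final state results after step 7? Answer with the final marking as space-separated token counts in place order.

(re-executing from step 2 with the substitution; state before step 2: [2 5 5 3])
2 | fire a1 | [2 8 8 2]
3 | fire a3 | [4 8 8 4]
4 | fire a1 | [4 11 11 3]
5 | fire a1 | [4 14 14 2]
6 | fire a3 | [6 14 14 4]
7 | fire a4 | [5 15 13 5]

5 15 13 5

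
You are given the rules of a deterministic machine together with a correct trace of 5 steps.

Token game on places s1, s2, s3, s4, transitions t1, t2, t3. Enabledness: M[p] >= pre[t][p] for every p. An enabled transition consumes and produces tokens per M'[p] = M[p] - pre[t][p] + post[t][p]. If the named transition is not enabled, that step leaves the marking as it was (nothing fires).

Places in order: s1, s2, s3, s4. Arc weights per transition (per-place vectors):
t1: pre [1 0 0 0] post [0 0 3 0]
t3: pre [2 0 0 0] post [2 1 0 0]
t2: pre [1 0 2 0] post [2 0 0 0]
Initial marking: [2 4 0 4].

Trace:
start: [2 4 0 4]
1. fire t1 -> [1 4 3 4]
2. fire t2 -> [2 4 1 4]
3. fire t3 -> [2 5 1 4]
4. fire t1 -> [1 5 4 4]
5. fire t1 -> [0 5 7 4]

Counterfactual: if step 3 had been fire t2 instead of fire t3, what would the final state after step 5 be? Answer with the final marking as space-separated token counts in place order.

(re-executing from step 3 with the substitution; state before step 3: [2 4 1 4])
3. fire t2 -> [2 4 1 4]
4. fire t1 -> [1 4 4 4]
5. fire t1 -> [0 4 7 4]

0 4 7 4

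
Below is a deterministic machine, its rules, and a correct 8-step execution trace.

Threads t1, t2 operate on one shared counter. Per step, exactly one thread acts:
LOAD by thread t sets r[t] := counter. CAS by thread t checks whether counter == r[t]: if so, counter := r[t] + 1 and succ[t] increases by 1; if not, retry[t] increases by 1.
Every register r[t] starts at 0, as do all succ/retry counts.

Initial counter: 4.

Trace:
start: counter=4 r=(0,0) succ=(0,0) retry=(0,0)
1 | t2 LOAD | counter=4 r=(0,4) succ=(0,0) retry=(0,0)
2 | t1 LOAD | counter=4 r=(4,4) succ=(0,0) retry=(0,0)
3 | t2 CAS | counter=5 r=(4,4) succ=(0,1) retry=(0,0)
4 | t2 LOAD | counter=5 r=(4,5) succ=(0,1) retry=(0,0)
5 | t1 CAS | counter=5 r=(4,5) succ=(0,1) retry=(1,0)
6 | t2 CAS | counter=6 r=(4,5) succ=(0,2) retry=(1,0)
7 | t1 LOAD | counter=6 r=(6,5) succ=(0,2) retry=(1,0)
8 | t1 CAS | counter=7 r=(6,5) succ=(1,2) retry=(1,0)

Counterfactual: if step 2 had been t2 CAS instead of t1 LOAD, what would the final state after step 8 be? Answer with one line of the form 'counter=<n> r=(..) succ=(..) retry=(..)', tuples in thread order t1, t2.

(re-executing from step 2 with the substitution; state before step 2: counter=4 r=(0,4) succ=(0,0) retry=(0,0))
2 | t2 CAS | counter=5 r=(0,4) succ=(0,1) retry=(0,0)
3 | t2 CAS | counter=5 r=(0,4) succ=(0,1) retry=(0,1)
4 | t2 LOAD | counter=5 r=(0,5) succ=(0,1) retry=(0,1)
5 | t1 CAS | counter=5 r=(0,5) succ=(0,1) retry=(1,1)
6 | t2 CAS | counter=6 r=(0,5) succ=(0,2) retry=(1,1)
7 | t1 LOAD | counter=6 r=(6,5) succ=(0,2) retry=(1,1)
8 | t1 CAS | counter=7 r=(6,5) succ=(1,2) retry=(1,1)

counter=7 r=(6,5) succ=(1,2) retry=(1,1)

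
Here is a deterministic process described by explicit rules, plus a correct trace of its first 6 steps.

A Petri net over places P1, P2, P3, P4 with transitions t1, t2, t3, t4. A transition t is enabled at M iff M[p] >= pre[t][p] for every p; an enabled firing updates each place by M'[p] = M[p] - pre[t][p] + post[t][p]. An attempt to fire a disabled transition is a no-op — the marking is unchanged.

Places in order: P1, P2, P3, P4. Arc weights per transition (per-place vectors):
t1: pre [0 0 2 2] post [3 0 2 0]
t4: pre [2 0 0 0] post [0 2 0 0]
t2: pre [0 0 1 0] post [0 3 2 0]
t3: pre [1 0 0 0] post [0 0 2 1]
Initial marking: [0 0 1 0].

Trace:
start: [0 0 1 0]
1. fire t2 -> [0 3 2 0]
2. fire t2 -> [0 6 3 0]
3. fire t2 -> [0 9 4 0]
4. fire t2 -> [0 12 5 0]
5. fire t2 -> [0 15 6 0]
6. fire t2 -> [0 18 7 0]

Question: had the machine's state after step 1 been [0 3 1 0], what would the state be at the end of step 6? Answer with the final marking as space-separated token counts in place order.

0 18 6 0

state after step 1 := [0 3 1 0]
2. fire t2 -> [0 6 2 0]
3. fire t2 -> [0 9 3 0]
4. fire t2 -> [0 12 4 0]
5. fire t2 -> [0 15 5 0]
6. fire t2 -> [0 18 6 0]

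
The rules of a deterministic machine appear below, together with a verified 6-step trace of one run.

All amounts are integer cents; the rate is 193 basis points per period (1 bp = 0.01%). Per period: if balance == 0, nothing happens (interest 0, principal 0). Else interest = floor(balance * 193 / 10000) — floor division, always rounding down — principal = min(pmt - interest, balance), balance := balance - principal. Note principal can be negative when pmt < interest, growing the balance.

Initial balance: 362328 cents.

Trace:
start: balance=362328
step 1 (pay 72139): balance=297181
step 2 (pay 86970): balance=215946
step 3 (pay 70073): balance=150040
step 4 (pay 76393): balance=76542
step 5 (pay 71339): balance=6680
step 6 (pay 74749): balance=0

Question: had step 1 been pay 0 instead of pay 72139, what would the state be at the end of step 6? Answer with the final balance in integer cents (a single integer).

(re-executing from step 1 with the substitution; state before step 1: balance=362328)
step 1 (pay 0): balance=369320
step 2 (pay 86970): balance=289477
step 3 (pay 70073): balance=224990
step 4 (pay 76393): balance=152939
step 5 (pay 71339): balance=84551
step 6 (pay 74749): balance=11433

11433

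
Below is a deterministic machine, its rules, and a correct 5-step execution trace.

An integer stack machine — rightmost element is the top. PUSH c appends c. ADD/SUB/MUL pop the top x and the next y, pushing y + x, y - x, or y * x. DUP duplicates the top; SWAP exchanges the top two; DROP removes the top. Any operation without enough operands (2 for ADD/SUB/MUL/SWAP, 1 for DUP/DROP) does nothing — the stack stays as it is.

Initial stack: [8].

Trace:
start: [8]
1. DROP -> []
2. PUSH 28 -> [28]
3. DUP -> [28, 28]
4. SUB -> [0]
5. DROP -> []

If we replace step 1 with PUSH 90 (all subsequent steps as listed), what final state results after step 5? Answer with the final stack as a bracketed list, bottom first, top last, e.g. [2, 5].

(re-executing from step 1 with the substitution; state before step 1: [8])
1. PUSH 90 -> [8, 90]
2. PUSH 28 -> [8, 90, 28]
3. DUP -> [8, 90, 28, 28]
4. SUB -> [8, 90, 0]
5. DROP -> [8, 90]

[8, 90]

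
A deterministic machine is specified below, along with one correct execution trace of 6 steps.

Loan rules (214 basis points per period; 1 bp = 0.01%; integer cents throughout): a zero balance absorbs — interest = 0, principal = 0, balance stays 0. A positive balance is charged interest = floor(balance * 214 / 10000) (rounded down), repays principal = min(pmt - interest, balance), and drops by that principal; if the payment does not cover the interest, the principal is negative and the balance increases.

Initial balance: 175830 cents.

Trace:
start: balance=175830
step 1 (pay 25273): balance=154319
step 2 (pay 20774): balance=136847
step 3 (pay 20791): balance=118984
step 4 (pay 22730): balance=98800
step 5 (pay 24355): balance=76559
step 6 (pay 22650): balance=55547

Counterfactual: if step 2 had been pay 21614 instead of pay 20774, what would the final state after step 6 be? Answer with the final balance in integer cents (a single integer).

54632

(re-executing from step 2 with the substitution; state before step 2: balance=154319)
step 2 (pay 21614): balance=136007
step 3 (pay 20791): balance=118126
step 4 (pay 22730): balance=97923
step 5 (pay 24355): balance=75663
step 6 (pay 22650): balance=54632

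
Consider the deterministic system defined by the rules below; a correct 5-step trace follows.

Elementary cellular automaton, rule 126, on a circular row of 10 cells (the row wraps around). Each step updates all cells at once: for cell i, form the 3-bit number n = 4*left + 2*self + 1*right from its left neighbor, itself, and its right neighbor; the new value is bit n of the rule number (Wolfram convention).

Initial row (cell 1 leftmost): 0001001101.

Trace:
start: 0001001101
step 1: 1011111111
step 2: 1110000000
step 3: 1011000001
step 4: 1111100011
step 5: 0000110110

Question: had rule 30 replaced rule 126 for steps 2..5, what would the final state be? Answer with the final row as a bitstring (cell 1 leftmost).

1011110001

(re-executing steps 2..5 under rule 30; state before step 2: 1011111111)
step 2: 0010000000
step 3: 0111000000
step 4: 1100100000
step 5: 1011110001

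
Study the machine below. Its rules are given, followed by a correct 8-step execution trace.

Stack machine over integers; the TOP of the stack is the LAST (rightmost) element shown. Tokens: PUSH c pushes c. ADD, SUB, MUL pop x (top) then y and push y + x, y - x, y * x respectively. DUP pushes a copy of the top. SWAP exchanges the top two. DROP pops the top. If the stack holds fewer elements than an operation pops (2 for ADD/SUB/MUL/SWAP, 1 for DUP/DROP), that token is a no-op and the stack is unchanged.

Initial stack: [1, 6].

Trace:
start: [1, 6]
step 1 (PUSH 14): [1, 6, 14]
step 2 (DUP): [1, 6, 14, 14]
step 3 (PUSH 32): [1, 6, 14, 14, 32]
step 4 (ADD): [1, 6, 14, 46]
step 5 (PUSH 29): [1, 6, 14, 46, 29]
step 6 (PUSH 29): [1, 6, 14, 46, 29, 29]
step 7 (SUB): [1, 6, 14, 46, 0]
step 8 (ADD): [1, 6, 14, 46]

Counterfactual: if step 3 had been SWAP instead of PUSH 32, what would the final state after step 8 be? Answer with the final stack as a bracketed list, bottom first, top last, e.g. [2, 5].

(re-executing from step 3 with the substitution; state before step 3: [1, 6, 14, 14])
step 3 (SWAP): [1, 6, 14, 14]
step 4 (ADD): [1, 6, 28]
step 5 (PUSH 29): [1, 6, 28, 29]
step 6 (PUSH 29): [1, 6, 28, 29, 29]
step 7 (SUB): [1, 6, 28, 0]
step 8 (ADD): [1, 6, 28]

[1, 6, 28]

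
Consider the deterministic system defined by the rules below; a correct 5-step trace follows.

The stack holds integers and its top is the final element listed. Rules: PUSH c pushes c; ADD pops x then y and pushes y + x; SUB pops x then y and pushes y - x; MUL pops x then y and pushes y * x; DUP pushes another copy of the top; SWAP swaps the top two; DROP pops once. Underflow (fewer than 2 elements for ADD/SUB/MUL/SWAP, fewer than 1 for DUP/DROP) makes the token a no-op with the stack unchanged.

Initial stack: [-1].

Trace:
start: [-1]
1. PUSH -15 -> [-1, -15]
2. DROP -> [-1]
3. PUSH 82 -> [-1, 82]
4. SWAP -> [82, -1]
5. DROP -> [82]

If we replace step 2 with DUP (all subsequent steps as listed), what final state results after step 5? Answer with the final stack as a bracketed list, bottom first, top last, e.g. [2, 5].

[-1, -15, 82]

(re-executing from step 2 with the substitution; state before step 2: [-1, -15])
2. DUP -> [-1, -15, -15]
3. PUSH 82 -> [-1, -15, -15, 82]
4. SWAP -> [-1, -15, 82, -15]
5. DROP -> [-1, -15, 82]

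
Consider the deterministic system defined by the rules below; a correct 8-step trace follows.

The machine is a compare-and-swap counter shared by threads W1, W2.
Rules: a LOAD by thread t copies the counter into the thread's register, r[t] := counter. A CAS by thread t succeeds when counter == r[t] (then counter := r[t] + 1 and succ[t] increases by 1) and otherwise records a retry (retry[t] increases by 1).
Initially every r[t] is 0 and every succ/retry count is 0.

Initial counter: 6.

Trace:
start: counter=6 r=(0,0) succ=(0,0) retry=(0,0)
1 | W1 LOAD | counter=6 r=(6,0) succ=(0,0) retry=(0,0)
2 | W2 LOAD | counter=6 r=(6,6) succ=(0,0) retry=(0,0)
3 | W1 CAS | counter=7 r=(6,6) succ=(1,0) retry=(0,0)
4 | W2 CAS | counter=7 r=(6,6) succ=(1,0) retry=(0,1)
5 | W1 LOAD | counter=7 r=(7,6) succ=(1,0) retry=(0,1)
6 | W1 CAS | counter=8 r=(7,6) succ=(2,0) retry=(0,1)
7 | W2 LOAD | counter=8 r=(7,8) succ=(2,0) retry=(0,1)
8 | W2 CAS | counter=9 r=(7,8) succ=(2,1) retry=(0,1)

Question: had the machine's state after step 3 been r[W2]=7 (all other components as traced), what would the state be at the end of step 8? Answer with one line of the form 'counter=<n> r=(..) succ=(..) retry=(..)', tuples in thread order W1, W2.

state after step 3 := counter=7 r=(6,7) succ=(1,0) retry=(0,0)
4 | W2 CAS | counter=8 r=(6,7) succ=(1,1) retry=(0,0)
5 | W1 LOAD | counter=8 r=(8,7) succ=(1,1) retry=(0,0)
6 | W1 CAS | counter=9 r=(8,7) succ=(2,1) retry=(0,0)
7 | W2 LOAD | counter=9 r=(8,9) succ=(2,1) retry=(0,0)
8 | W2 CAS | counter=10 r=(8,9) succ=(2,2) retry=(0,0)

counter=10 r=(8,9) succ=(2,2) retry=(0,0)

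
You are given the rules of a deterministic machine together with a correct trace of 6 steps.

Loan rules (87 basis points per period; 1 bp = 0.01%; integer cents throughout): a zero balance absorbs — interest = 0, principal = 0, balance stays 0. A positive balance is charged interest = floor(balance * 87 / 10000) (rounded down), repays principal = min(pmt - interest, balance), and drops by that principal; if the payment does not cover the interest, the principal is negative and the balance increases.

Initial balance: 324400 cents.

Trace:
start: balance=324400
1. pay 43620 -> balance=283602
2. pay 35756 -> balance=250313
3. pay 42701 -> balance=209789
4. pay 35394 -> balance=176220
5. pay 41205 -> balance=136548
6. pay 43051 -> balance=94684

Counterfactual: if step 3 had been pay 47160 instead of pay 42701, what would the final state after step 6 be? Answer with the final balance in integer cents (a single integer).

(re-executing from step 3 with the substitution; state before step 3: balance=250313)
3. pay 47160 -> balance=205330
4. pay 35394 -> balance=171722
5. pay 41205 -> balance=132010
6. pay 43051 -> balance=90107

90107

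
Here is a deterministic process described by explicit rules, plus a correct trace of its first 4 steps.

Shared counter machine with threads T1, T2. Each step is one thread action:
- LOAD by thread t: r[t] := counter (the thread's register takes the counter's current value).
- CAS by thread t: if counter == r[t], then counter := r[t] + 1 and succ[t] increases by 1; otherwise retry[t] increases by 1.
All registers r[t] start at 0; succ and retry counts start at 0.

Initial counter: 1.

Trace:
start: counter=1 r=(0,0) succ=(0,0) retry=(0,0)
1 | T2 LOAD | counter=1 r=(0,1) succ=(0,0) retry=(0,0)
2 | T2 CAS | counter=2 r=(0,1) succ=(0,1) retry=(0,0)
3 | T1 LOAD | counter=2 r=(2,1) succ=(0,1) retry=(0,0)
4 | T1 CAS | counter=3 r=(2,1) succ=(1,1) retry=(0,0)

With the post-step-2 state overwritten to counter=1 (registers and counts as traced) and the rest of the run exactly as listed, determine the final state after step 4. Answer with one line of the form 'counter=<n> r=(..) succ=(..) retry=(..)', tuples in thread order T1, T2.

state after step 2 := counter=1 r=(0,1) succ=(0,1) retry=(0,0)
3 | T1 LOAD | counter=1 r=(1,1) succ=(0,1) retry=(0,0)
4 | T1 CAS | counter=2 r=(1,1) succ=(1,1) retry=(0,0)

counter=2 r=(1,1) succ=(1,1) retry=(0,0)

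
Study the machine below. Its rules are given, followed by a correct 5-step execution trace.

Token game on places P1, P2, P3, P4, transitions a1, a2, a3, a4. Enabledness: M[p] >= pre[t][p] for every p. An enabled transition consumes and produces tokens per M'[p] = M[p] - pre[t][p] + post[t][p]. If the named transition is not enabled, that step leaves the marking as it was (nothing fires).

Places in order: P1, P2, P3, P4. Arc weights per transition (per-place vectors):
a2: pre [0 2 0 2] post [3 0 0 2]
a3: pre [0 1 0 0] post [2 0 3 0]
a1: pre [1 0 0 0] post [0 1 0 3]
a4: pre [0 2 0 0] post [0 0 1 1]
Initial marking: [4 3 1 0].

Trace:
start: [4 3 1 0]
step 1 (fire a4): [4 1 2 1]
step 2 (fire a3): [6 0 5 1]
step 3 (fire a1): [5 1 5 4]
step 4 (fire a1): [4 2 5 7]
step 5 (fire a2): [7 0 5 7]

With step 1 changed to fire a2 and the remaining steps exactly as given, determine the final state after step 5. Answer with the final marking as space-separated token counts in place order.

7 2 4 6

(re-executing from step 1 with the substitution; state before step 1: [4 3 1 0])
step 1 (fire a2): [4 3 1 0]
step 2 (fire a3): [6 2 4 0]
step 3 (fire a1): [5 3 4 3]
step 4 (fire a1): [4 4 4 6]
step 5 (fire a2): [7 2 4 6]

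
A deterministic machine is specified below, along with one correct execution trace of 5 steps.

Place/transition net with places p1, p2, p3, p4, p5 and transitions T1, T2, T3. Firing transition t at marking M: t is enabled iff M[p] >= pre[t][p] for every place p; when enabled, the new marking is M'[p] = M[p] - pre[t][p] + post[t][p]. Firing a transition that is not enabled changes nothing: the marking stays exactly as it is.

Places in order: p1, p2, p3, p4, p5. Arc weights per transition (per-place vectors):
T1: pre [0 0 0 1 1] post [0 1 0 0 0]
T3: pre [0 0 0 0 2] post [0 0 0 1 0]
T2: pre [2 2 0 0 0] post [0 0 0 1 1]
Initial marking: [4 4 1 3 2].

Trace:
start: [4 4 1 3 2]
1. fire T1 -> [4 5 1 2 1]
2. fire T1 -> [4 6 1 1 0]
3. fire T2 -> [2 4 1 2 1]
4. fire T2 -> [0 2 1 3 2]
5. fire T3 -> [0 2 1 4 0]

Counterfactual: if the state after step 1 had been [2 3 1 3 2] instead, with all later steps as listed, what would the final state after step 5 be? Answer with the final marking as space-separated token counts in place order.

0 2 1 4 0

state after step 1 := [2 3 1 3 2]
2. fire T1 -> [2 4 1 2 1]
3. fire T2 -> [0 2 1 3 2]
4. fire T2 -> [0 2 1 3 2]
5. fire T3 -> [0 2 1 4 0]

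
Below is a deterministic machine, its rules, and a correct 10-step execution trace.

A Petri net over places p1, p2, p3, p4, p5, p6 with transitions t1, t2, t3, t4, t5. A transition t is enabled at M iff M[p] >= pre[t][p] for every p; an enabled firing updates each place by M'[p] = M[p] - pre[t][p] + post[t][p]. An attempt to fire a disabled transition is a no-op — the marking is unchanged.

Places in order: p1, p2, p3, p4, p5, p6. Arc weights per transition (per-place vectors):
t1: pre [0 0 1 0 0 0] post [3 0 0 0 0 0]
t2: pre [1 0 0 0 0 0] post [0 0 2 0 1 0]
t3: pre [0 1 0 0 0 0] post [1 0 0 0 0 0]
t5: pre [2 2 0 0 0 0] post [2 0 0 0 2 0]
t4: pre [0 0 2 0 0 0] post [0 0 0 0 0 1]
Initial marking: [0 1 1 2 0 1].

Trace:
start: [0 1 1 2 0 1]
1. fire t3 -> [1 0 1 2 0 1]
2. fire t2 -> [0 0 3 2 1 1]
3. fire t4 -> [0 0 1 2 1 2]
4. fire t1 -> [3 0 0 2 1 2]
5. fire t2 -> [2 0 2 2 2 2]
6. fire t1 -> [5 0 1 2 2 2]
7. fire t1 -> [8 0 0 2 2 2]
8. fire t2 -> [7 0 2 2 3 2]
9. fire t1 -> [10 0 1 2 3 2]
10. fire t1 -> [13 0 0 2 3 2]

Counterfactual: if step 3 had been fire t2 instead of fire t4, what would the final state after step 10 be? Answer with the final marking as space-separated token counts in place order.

13 0 2 2 3 1

(re-executing from step 3 with the substitution; state before step 3: [0 0 3 2 1 1])
3. fire t2 -> [0 0 3 2 1 1]
4. fire t1 -> [3 0 2 2 1 1]
5. fire t2 -> [2 0 4 2 2 1]
6. fire t1 -> [5 0 3 2 2 1]
7. fire t1 -> [8 0 2 2 2 1]
8. fire t2 -> [7 0 4 2 3 1]
9. fire t1 -> [10 0 3 2 3 1]
10. fire t1 -> [13 0 2 2 3 1]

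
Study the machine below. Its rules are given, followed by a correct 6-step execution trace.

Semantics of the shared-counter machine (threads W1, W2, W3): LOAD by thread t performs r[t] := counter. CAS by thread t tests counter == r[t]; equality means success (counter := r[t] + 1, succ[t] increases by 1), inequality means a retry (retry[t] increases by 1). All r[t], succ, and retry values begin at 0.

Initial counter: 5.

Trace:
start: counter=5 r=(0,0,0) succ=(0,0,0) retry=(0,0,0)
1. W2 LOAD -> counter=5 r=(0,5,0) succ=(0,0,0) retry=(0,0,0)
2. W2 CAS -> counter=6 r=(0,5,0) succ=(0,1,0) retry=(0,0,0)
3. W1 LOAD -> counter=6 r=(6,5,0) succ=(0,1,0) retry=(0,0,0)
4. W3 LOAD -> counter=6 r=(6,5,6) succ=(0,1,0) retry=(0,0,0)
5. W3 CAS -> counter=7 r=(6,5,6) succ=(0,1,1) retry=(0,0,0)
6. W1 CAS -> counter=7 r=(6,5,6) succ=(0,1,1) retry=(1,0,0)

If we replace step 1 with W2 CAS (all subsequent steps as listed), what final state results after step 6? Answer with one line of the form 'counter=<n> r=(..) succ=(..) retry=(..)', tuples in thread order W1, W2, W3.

counter=6 r=(5,0,5) succ=(0,0,1) retry=(1,2,0)

(re-executing from step 1 with the substitution; state before step 1: counter=5 r=(0,0,0) succ=(0,0,0) retry=(0,0,0))
1. W2 CAS -> counter=5 r=(0,0,0) succ=(0,0,0) retry=(0,1,0)
2. W2 CAS -> counter=5 r=(0,0,0) succ=(0,0,0) retry=(0,2,0)
3. W1 LOAD -> counter=5 r=(5,0,0) succ=(0,0,0) retry=(0,2,0)
4. W3 LOAD -> counter=5 r=(5,0,5) succ=(0,0,0) retry=(0,2,0)
5. W3 CAS -> counter=6 r=(5,0,5) succ=(0,0,1) retry=(0,2,0)
6. W1 CAS -> counter=6 r=(5,0,5) succ=(0,0,1) retry=(1,2,0)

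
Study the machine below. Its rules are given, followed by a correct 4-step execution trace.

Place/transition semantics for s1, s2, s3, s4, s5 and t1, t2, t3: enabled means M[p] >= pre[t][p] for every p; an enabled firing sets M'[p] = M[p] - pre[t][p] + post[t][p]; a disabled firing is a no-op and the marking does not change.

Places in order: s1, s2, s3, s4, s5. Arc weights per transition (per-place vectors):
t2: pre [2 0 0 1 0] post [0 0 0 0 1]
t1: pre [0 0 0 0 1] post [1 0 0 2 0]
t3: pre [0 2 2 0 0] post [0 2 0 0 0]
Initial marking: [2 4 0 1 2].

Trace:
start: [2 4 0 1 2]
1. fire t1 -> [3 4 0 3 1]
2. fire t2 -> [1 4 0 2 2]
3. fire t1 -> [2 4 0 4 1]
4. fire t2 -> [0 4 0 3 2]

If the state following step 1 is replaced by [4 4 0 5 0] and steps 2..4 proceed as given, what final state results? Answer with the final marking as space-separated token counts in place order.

1 4 0 5 1

state after step 1 := [4 4 0 5 0]
2. fire t2 -> [2 4 0 4 1]
3. fire t1 -> [3 4 0 6 0]
4. fire t2 -> [1 4 0 5 1]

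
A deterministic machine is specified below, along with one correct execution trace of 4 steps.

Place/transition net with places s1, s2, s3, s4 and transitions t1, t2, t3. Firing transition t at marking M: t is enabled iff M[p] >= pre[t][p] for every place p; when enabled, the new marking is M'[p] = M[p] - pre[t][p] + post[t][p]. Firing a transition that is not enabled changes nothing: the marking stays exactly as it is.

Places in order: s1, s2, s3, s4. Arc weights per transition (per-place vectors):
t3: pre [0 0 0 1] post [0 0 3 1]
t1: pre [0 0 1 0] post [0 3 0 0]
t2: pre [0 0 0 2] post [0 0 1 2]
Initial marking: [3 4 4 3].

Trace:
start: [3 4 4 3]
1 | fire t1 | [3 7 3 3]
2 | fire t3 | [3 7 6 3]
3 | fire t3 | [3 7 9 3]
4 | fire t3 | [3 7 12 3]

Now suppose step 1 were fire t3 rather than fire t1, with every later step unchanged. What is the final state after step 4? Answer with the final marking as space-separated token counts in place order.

3 4 16 3

(re-executing from step 1 with the substitution; state before step 1: [3 4 4 3])
1 | fire t3 | [3 4 7 3]
2 | fire t3 | [3 4 10 3]
3 | fire t3 | [3 4 13 3]
4 | fire t3 | [3 4 16 3]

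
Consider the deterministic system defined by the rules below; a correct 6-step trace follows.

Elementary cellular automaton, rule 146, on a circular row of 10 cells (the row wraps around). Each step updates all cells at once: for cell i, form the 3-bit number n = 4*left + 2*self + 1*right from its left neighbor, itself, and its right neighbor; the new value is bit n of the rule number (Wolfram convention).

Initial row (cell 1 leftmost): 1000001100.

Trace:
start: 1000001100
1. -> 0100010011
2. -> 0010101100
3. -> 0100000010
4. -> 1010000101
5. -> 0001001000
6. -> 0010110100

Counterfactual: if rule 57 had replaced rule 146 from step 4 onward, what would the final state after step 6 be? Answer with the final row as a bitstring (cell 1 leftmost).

0101110010

(re-executing steps 4..6 under rule 57; state before step 4: 0100000010)
4. -> 0011111001
5. -> 1010000100
6. -> 0101110010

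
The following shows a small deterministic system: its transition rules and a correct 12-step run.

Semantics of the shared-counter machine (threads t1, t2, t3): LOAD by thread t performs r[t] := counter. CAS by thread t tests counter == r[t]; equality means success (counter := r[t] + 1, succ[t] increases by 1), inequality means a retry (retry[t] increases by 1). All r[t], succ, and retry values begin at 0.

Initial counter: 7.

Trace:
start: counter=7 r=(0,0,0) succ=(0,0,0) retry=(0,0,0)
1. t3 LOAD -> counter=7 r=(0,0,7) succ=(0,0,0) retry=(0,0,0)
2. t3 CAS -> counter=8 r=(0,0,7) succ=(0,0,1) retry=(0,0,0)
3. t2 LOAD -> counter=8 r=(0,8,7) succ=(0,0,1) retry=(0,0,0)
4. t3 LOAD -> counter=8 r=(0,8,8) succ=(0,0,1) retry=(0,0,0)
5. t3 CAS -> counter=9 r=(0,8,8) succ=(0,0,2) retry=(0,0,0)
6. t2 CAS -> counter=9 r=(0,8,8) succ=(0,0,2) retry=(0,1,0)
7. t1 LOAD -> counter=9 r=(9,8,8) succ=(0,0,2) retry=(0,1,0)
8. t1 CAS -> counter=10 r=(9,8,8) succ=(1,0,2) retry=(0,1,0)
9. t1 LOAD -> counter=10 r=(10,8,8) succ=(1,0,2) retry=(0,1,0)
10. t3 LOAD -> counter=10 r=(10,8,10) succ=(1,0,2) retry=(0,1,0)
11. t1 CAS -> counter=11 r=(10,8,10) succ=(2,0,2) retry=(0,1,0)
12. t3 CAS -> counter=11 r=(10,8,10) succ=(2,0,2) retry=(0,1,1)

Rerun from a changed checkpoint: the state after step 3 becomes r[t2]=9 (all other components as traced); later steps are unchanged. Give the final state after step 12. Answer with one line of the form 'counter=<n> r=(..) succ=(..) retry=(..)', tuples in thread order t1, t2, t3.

counter=12 r=(11,9,11) succ=(2,1,2) retry=(0,0,1)

state after step 3 := counter=8 r=(0,9,7) succ=(0,0,1) retry=(0,0,0)
4. t3 LOAD -> counter=8 r=(0,9,8) succ=(0,0,1) retry=(0,0,0)
5. t3 CAS -> counter=9 r=(0,9,8) succ=(0,0,2) retry=(0,0,0)
6. t2 CAS -> counter=10 r=(0,9,8) succ=(0,1,2) retry=(0,0,0)
7. t1 LOAD -> counter=10 r=(10,9,8) succ=(0,1,2) retry=(0,0,0)
8. t1 CAS -> counter=11 r=(10,9,8) succ=(1,1,2) retry=(0,0,0)
9. t1 LOAD -> counter=11 r=(11,9,8) succ=(1,1,2) retry=(0,0,0)
10. t3 LOAD -> counter=11 r=(11,9,11) succ=(1,1,2) retry=(0,0,0)
11. t1 CAS -> counter=12 r=(11,9,11) succ=(2,1,2) retry=(0,0,0)
12. t3 CAS -> counter=12 r=(11,9,11) succ=(2,1,2) retry=(0,0,1)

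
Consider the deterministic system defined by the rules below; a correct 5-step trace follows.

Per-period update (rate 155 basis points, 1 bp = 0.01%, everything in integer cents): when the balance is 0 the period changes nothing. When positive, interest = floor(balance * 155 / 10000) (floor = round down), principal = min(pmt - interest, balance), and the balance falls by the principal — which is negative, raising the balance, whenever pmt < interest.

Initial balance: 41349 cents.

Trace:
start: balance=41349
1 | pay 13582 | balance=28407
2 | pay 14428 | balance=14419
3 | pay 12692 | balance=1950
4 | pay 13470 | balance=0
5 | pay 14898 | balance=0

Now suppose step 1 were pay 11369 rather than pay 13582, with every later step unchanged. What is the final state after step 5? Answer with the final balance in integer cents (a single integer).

0

(re-executing from step 1 with the substitution; state before step 1: balance=41349)
1 | pay 11369 | balance=30620
2 | pay 14428 | balance=16666
3 | pay 12692 | balance=4232
4 | pay 13470 | balance=0
5 | pay 14898 | balance=0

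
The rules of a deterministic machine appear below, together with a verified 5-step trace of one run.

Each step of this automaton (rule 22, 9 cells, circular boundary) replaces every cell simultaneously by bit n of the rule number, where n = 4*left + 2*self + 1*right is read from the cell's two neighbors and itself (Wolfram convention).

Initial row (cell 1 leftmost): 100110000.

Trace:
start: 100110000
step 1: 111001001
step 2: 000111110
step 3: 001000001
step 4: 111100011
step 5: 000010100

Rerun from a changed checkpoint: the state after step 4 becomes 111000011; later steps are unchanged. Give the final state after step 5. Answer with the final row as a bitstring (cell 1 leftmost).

state after step 4 := 111000011
step 5: 000100100

000100100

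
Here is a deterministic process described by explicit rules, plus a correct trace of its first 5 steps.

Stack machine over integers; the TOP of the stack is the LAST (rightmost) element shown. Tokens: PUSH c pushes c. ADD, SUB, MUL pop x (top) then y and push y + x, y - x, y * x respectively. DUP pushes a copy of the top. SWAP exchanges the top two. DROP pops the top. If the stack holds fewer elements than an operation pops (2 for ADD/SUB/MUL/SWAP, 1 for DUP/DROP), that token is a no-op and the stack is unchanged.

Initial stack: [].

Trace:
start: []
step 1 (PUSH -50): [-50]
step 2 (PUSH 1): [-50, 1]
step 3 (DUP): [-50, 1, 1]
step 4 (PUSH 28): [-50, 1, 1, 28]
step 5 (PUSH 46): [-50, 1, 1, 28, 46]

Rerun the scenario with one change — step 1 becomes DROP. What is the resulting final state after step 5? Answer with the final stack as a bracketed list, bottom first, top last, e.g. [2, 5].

(re-executing from step 1 with the substitution; state before step 1: [])
step 1 (DROP): []
step 2 (PUSH 1): [1]
step 3 (DUP): [1, 1]
step 4 (PUSH 28): [1, 1, 28]
step 5 (PUSH 46): [1, 1, 28, 46]

[1, 1, 28, 46]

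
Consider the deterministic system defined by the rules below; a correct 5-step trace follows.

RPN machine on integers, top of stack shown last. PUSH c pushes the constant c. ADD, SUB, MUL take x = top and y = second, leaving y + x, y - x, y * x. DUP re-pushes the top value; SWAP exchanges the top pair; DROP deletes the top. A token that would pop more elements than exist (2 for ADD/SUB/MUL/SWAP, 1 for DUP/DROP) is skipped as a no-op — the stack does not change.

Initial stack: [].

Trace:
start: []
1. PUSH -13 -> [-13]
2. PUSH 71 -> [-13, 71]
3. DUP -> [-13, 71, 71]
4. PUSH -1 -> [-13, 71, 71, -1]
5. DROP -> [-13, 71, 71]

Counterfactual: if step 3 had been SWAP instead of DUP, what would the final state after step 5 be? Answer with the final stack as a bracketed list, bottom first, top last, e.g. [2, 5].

[71, -13]

(re-executing from step 3 with the substitution; state before step 3: [-13, 71])
3. SWAP -> [71, -13]
4. PUSH -1 -> [71, -13, -1]
5. DROP -> [71, -13]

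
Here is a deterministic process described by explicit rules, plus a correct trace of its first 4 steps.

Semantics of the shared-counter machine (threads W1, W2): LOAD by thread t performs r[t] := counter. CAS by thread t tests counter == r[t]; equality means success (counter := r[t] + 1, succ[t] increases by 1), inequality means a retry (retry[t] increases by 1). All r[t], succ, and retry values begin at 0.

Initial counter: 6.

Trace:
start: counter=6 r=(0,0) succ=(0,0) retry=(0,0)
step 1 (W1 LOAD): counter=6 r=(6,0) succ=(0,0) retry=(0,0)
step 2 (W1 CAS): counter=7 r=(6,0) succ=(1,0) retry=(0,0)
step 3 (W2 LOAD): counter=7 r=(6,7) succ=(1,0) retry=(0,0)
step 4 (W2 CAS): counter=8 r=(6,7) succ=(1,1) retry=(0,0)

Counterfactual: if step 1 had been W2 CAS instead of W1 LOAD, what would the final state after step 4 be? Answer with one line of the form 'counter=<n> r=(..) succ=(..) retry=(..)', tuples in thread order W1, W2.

counter=7 r=(0,6) succ=(0,1) retry=(1,1)

(re-executing from step 1 with the substitution; state before step 1: counter=6 r=(0,0) succ=(0,0) retry=(0,0))
step 1 (W2 CAS): counter=6 r=(0,0) succ=(0,0) retry=(0,1)
step 2 (W1 CAS): counter=6 r=(0,0) succ=(0,0) retry=(1,1)
step 3 (W2 LOAD): counter=6 r=(0,6) succ=(0,0) retry=(1,1)
step 4 (W2 CAS): counter=7 r=(0,6) succ=(0,1) retry=(1,1)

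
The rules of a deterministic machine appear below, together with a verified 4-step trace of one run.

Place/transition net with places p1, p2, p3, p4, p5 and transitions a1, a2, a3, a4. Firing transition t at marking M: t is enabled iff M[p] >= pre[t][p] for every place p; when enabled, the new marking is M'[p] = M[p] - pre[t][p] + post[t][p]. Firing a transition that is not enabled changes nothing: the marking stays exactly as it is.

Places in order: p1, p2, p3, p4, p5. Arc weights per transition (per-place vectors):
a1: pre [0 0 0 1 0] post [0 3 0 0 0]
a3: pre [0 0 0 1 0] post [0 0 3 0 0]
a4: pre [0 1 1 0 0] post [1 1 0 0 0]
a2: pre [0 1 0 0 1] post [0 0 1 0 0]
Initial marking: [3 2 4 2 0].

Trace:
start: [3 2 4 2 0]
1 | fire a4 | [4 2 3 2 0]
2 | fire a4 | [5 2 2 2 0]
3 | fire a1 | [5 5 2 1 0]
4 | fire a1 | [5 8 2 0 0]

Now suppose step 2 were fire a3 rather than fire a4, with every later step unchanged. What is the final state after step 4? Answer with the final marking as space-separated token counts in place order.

4 5 6 0 0

(re-executing from step 2 with the substitution; state before step 2: [4 2 3 2 0])
2 | fire a3 | [4 2 6 1 0]
3 | fire a1 | [4 5 6 0 0]
4 | fire a1 | [4 5 6 0 0]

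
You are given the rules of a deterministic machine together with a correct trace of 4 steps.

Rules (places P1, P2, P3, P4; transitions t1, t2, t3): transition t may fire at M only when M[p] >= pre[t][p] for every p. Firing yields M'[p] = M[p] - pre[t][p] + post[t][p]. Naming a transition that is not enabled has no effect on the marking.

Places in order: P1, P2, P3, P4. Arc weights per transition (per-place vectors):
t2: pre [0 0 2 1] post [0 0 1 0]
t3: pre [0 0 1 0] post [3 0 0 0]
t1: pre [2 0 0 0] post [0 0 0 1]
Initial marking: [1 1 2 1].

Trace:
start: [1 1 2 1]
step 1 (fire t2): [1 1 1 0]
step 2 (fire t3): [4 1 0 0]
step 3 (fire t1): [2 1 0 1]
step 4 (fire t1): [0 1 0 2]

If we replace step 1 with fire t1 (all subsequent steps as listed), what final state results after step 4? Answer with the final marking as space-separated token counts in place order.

0 1 1 3

(re-executing from step 1 with the substitution; state before step 1: [1 1 2 1])
step 1 (fire t1): [1 1 2 1]
step 2 (fire t3): [4 1 1 1]
step 3 (fire t1): [2 1 1 2]
step 4 (fire t1): [0 1 1 3]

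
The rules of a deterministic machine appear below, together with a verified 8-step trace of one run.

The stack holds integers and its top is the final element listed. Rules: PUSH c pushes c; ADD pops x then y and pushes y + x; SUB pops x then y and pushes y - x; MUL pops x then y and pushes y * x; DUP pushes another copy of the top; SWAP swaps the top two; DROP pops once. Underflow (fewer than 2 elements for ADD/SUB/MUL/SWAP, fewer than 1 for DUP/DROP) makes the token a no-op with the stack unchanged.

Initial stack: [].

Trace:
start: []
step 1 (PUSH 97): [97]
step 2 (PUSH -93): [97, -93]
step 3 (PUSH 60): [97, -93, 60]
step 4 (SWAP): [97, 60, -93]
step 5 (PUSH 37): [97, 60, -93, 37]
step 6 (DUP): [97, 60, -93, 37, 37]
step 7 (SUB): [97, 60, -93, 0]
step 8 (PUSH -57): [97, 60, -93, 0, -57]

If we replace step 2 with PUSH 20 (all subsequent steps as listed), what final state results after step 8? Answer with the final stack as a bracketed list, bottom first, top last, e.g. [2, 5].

(re-executing from step 2 with the substitution; state before step 2: [97])
step 2 (PUSH 20): [97, 20]
step 3 (PUSH 60): [97, 20, 60]
step 4 (SWAP): [97, 60, 20]
step 5 (PUSH 37): [97, 60, 20, 37]
step 6 (DUP): [97, 60, 20, 37, 37]
step 7 (SUB): [97, 60, 20, 0]
step 8 (PUSH -57): [97, 60, 20, 0, -57]

[97, 60, 20, 0, -57]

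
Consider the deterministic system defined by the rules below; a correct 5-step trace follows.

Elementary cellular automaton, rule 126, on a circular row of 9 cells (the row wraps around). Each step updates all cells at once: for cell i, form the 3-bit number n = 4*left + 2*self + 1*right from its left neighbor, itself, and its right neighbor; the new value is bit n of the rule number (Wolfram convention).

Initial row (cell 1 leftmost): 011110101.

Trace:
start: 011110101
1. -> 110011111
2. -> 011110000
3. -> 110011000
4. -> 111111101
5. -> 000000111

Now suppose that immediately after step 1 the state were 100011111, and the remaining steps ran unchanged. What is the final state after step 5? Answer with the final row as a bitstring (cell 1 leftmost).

state after step 1 := 100011111
2. -> 110110000
3. -> 111111001
4. -> 000001111
5. -> 100011001

100011001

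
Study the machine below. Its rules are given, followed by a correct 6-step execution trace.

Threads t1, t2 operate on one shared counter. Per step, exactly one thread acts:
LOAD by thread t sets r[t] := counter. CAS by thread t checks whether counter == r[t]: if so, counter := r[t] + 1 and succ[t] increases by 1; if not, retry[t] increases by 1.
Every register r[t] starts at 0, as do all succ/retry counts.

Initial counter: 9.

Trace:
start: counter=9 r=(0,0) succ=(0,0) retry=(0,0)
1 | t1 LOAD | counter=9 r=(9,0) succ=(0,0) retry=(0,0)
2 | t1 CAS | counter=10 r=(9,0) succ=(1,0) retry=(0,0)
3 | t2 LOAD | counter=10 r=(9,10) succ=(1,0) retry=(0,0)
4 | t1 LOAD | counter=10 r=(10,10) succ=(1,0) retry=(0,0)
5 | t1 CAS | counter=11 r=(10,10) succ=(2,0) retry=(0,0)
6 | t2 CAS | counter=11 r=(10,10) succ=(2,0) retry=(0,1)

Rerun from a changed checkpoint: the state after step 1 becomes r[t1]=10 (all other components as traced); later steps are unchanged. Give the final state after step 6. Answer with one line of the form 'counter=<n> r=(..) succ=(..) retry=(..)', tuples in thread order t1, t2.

counter=10 r=(9,9) succ=(1,0) retry=(1,1)

state after step 1 := counter=9 r=(10,0) succ=(0,0) retry=(0,0)
2 | t1 CAS | counter=9 r=(10,0) succ=(0,0) retry=(1,0)
3 | t2 LOAD | counter=9 r=(10,9) succ=(0,0) retry=(1,0)
4 | t1 LOAD | counter=9 r=(9,9) succ=(0,0) retry=(1,0)
5 | t1 CAS | counter=10 r=(9,9) succ=(1,0) retry=(1,0)
6 | t2 CAS | counter=10 r=(9,9) succ=(1,0) retry=(1,1)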